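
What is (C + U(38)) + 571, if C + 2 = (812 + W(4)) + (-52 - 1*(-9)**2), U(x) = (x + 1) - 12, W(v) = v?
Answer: 1279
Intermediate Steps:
U(x) = -11 + x (U(x) = (1 + x) - 12 = -11 + x)
C = 681 (C = -2 + ((812 + 4) + (-52 - 1*(-9)**2)) = -2 + (816 + (-52 - 1*81)) = -2 + (816 + (-52 - 81)) = -2 + (816 - 133) = -2 + 683 = 681)
(C + U(38)) + 571 = (681 + (-11 + 38)) + 571 = (681 + 27) + 571 = 708 + 571 = 1279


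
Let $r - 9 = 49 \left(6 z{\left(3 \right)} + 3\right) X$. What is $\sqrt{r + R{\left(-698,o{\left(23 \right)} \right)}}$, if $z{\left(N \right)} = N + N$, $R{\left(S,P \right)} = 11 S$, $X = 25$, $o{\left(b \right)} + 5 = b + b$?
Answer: $\sqrt{40106} \approx 200.26$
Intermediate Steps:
$o{\left(b \right)} = -5 + 2 b$ ($o{\left(b \right)} = -5 + \left(b + b\right) = -5 + 2 b$)
$z{\left(N \right)} = 2 N$
$r = 47784$ ($r = 9 + 49 \left(6 \cdot 2 \cdot 3 + 3\right) 25 = 9 + 49 \left(6 \cdot 6 + 3\right) 25 = 9 + 49 \left(36 + 3\right) 25 = 9 + 49 \cdot 39 \cdot 25 = 9 + 1911 \cdot 25 = 9 + 47775 = 47784$)
$\sqrt{r + R{\left(-698,o{\left(23 \right)} \right)}} = \sqrt{47784 + 11 \left(-698\right)} = \sqrt{47784 - 7678} = \sqrt{40106}$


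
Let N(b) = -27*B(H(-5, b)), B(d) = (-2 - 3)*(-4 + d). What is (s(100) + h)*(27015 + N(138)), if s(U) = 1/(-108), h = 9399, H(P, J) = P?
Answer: 2182445650/9 ≈ 2.4249e+8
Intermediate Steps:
B(d) = 20 - 5*d (B(d) = -5*(-4 + d) = 20 - 5*d)
s(U) = -1/108
N(b) = -1215 (N(b) = -27*(20 - 5*(-5)) = -27*(20 + 25) = -27*45 = -1215)
(s(100) + h)*(27015 + N(138)) = (-1/108 + 9399)*(27015 - 1215) = (1015091/108)*25800 = 2182445650/9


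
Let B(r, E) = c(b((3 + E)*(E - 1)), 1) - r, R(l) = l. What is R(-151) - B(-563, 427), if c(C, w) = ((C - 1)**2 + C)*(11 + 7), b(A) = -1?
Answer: -768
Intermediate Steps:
c(C, w) = 18*C + 18*(-1 + C)**2 (c(C, w) = ((-1 + C)**2 + C)*18 = (C + (-1 + C)**2)*18 = 18*C + 18*(-1 + C)**2)
B(r, E) = 54 - r (B(r, E) = (18*(-1) + 18*(-1 - 1)**2) - r = (-18 + 18*(-2)**2) - r = (-18 + 18*4) - r = (-18 + 72) - r = 54 - r)
R(-151) - B(-563, 427) = -151 - (54 - 1*(-563)) = -151 - (54 + 563) = -151 - 1*617 = -151 - 617 = -768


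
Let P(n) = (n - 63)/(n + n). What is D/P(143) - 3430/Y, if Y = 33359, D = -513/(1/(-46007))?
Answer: 112587542668967/1334360 ≈ 8.4376e+7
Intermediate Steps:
P(n) = (-63 + n)/(2*n) (P(n) = (-63 + n)/((2*n)) = (-63 + n)*(1/(2*n)) = (-63 + n)/(2*n))
D = 23601591 (D = -513/(-1/46007) = -513*(-46007) = 23601591)
D/P(143) - 3430/Y = 23601591/(((1/2)*(-63 + 143)/143)) - 3430/33359 = 23601591/(((1/2)*(1/143)*80)) - 3430*1/33359 = 23601591/(40/143) - 3430/33359 = 23601591*(143/40) - 3430/33359 = 3375027513/40 - 3430/33359 = 112587542668967/1334360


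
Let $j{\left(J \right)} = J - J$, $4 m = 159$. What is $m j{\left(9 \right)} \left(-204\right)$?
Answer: $0$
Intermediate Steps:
$m = \frac{159}{4}$ ($m = \frac{1}{4} \cdot 159 = \frac{159}{4} \approx 39.75$)
$j{\left(J \right)} = 0$
$m j{\left(9 \right)} \left(-204\right) = \frac{159}{4} \cdot 0 \left(-204\right) = 0 \left(-204\right) = 0$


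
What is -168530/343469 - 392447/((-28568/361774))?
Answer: 24382367475313821/4906111196 ≈ 4.9698e+6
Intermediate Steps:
-168530/343469 - 392447/((-28568/361774)) = -168530*1/343469 - 392447/((-28568*1/361774)) = -168530/343469 - 392447/(-14284/180887) = -168530/343469 - 392447*(-180887/14284) = -168530/343469 + 70988560489/14284 = 24382367475313821/4906111196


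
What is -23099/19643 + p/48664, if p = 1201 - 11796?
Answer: -1332207321/955906952 ≈ -1.3937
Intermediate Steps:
p = -10595
-23099/19643 + p/48664 = -23099/19643 - 10595/48664 = -1332207321/955906952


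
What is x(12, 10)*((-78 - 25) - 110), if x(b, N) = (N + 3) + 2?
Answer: -3195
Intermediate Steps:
x(b, N) = 5 + N (x(b, N) = (3 + N) + 2 = 5 + N)
x(12, 10)*((-78 - 25) - 110) = (5 + 10)*((-78 - 25) - 110) = 15*(-103 - 110) = 15*(-213) = -3195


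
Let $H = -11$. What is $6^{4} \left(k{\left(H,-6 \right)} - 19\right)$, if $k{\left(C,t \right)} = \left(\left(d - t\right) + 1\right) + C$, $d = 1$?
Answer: $-28512$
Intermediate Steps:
$k{\left(C,t \right)} = 2 + C - t$ ($k{\left(C,t \right)} = \left(\left(1 - t\right) + 1\right) + C = \left(2 - t\right) + C = 2 + C - t$)
$6^{4} \left(k{\left(H,-6 \right)} - 19\right) = 6^{4} \left(\left(2 - 11 - -6\right) - 19\right) = 1296 \left(\left(2 - 11 + 6\right) - 19\right) = 1296 \left(-3 - 19\right) = 1296 \left(-22\right) = -28512$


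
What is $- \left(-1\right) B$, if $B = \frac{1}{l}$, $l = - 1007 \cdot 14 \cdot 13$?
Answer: $- \frac{1}{183274} \approx -5.4563 \cdot 10^{-6}$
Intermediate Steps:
$l = -183274$ ($l = \left(-1007\right) 182 = -183274$)
$B = - \frac{1}{183274}$ ($B = \frac{1}{-183274} = - \frac{1}{183274} \approx -5.4563 \cdot 10^{-6}$)
$- \left(-1\right) B = - \frac{\left(-1\right) \left(-1\right)}{183274} = \left(-1\right) \frac{1}{183274} = - \frac{1}{183274}$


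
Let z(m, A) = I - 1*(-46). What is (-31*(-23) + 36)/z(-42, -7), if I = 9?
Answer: 749/55 ≈ 13.618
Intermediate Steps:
z(m, A) = 55 (z(m, A) = 9 - 1*(-46) = 9 + 46 = 55)
(-31*(-23) + 36)/z(-42, -7) = (-31*(-23) + 36)/55 = (713 + 36)*(1/55) = 749*(1/55) = 749/55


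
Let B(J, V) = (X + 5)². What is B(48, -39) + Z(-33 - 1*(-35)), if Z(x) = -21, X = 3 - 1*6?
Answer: -17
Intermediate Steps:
X = -3 (X = 3 - 6 = -3)
B(J, V) = 4 (B(J, V) = (-3 + 5)² = 2² = 4)
B(48, -39) + Z(-33 - 1*(-35)) = 4 - 21 = -17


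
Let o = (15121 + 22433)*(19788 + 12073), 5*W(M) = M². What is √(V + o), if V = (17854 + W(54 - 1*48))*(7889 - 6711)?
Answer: √30438712190/5 ≈ 34893.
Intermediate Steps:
W(M) = M²/5
V = 105202468/5 (V = (17854 + (54 - 1*48)²/5)*(7889 - 6711) = (17854 + (54 - 48)²/5)*1178 = (17854 + (⅕)*6²)*1178 = (17854 + (⅕)*36)*1178 = (17854 + 36/5)*1178 = (89306/5)*1178 = 105202468/5 ≈ 2.1040e+7)
o = 1196507994 (o = 37554*31861 = 1196507994)
√(V + o) = √(105202468/5 + 1196507994) = √(6087742438/5) = √30438712190/5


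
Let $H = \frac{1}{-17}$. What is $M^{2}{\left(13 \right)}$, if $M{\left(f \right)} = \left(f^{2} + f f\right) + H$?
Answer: $\frac{33005025}{289} \approx 1.142 \cdot 10^{5}$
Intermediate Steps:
$H = - \frac{1}{17} \approx -0.058824$
$M{\left(f \right)} = - \frac{1}{17} + 2 f^{2}$ ($M{\left(f \right)} = \left(f^{2} + f f\right) - \frac{1}{17} = \left(f^{2} + f^{2}\right) - \frac{1}{17} = 2 f^{2} - \frac{1}{17} = - \frac{1}{17} + 2 f^{2}$)
$M^{2}{\left(13 \right)} = \left(- \frac{1}{17} + 2 \cdot 13^{2}\right)^{2} = \left(- \frac{1}{17} + 2 \cdot 169\right)^{2} = \left(- \frac{1}{17} + 338\right)^{2} = \left(\frac{5745}{17}\right)^{2} = \frac{33005025}{289}$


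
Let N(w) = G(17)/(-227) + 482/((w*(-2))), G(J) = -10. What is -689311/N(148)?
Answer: 23158092356/53227 ≈ 4.3508e+5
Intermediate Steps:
N(w) = 10/227 - 241/w (N(w) = -10/(-227) + 482/((w*(-2))) = -10*(-1/227) + 482/((-2*w)) = 10/227 + 482*(-1/(2*w)) = 10/227 - 241/w)
-689311/N(148) = -689311/(10/227 - 241/148) = -689311/(-53227/33596) = -689311*(-33596/53227) = 23158092356/53227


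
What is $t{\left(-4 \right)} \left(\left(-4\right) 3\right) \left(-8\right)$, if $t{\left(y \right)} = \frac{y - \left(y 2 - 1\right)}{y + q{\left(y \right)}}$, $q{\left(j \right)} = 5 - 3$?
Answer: $-240$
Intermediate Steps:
$q{\left(j \right)} = 2$
$t{\left(y \right)} = \frac{1 - y}{2 + y}$ ($t{\left(y \right)} = \frac{y - \left(y 2 - 1\right)}{y + 2} = \frac{y - \left(2 y - 1\right)}{2 + y} = \frac{y - \left(-1 + 2 y\right)}{2 + y} = \frac{1 - y}{2 + y}$)
$t{\left(-4 \right)} \left(\left(-4\right) 3\right) \left(-8\right) = \frac{1 - -4}{2 - 4} \left(\left(-4\right) 3\right) \left(-8\right) = \frac{1 + 4}{-2} \left(-12\right) \left(-8\right) = \left(- \frac{1}{2}\right) 5 \left(-12\right) \left(-8\right) = \left(- \frac{5}{2}\right) \left(-12\right) \left(-8\right) = 30 \left(-8\right) = -240$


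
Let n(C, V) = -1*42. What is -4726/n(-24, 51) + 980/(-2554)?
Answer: 3007261/26817 ≈ 112.14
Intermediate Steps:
n(C, V) = -42
-4726/n(-24, 51) + 980/(-2554) = -4726/(-42) + 980/(-2554) = -4726*(-1/42) + 980*(-1/2554) = 2363/21 - 490/1277 = 3007261/26817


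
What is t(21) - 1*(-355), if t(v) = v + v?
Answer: 397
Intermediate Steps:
t(v) = 2*v
t(21) - 1*(-355) = 2*21 - 1*(-355) = 42 + 355 = 397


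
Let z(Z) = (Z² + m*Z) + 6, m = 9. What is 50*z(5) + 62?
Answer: 3862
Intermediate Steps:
z(Z) = 6 + Z² + 9*Z (z(Z) = (Z² + 9*Z) + 6 = 6 + Z² + 9*Z)
50*z(5) + 62 = 50*(6 + 5² + 9*5) + 62 = 50*(6 + 25 + 45) + 62 = 50*76 + 62 = 3800 + 62 = 3862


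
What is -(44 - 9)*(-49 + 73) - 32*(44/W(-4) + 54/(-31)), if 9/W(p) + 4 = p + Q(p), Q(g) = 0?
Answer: 130376/279 ≈ 467.30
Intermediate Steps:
W(p) = 9/(-4 + p) (W(p) = 9/(-4 + (p + 0)) = 9/(-4 + p))
-(44 - 9)*(-49 + 73) - 32*(44/W(-4) + 54/(-31)) = -(44 - 9)*(-49 + 73) - 32*(44/((9/(-4 - 4))) + 54/(-31)) = -35*24 - 32*(44/((9/(-8))) + 54*(-1/31)) = -1*840 - 32*(44/((9*(-⅛))) - 54/31) = -840 - 32*(44/(-9/8) - 54/31) = -840 - 32*(44*(-8/9) - 54/31) = -840 - 32*(-352/9 - 54/31) = -840 - 32*(-11398/279) = -840 + 364736/279 = 130376/279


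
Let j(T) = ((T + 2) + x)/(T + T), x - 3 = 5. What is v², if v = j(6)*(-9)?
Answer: 144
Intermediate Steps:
x = 8 (x = 3 + 5 = 8)
j(T) = (10 + T)/(2*T) (j(T) = ((T + 2) + 8)/(T + T) = ((2 + T) + 8)/((2*T)) = (10 + T)*(1/(2*T)) = (10 + T)/(2*T))
v = -12 (v = ((½)*(10 + 6)/6)*(-9) = ((½)*(⅙)*16)*(-9) = (4/3)*(-9) = -12)
v² = (-12)² = 144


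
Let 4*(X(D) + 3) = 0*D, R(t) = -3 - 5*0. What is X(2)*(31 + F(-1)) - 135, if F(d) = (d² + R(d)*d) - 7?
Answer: -219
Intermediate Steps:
R(t) = -3 (R(t) = -3 + 0 = -3)
X(D) = -3 (X(D) = -3 + (0*D)/4 = -3 + (¼)*0 = -3 + 0 = -3)
F(d) = -7 + d² - 3*d (F(d) = (d² - 3*d) - 7 = -7 + d² - 3*d)
X(2)*(31 + F(-1)) - 135 = -3*(31 + (-7 + (-1)² - 3*(-1))) - 135 = -3*(31 + (-7 + 1 + 3)) - 135 = -3*(31 - 3) - 135 = -3*28 - 135 = -84 - 135 = -219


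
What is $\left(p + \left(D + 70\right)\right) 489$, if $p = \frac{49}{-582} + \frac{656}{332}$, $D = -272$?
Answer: $- \frac{1575628253}{16102} \approx -97853.0$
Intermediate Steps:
$p = \frac{91381}{48306}$ ($p = 49 \left(- \frac{1}{582}\right) + 656 \cdot \frac{1}{332} = - \frac{49}{582} + \frac{164}{83} = \frac{91381}{48306} \approx 1.8917$)
$\left(p + \left(D + 70\right)\right) 489 = \left(\frac{91381}{48306} + \left(-272 + 70\right)\right) 489 = \left(\frac{91381}{48306} - 202\right) 489 = \left(- \frac{9666431}{48306}\right) 489 = - \frac{1575628253}{16102}$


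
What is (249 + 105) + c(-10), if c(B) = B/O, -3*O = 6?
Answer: 359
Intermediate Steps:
O = -2 (O = -⅓*6 = -2)
c(B) = -B/2 (c(B) = B/(-2) = B*(-½) = -B/2)
(249 + 105) + c(-10) = (249 + 105) - ½*(-10) = 354 + 5 = 359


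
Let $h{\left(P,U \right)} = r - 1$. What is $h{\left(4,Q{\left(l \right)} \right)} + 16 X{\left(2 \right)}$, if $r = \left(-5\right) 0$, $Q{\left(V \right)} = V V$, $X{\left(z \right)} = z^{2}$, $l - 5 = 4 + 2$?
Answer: $63$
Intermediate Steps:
$l = 11$ ($l = 5 + \left(4 + 2\right) = 5 + 6 = 11$)
$Q{\left(V \right)} = V^{2}$
$r = 0$
$h{\left(P,U \right)} = -1$ ($h{\left(P,U \right)} = 0 - 1 = -1$)
$h{\left(4,Q{\left(l \right)} \right)} + 16 X{\left(2 \right)} = -1 + 16 \cdot 2^{2} = -1 + 16 \cdot 4 = -1 + 64 = 63$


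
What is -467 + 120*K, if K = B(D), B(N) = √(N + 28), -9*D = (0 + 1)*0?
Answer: -467 + 240*√7 ≈ 167.98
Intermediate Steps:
D = 0 (D = -(0 + 1)*0/9 = -0/9 = -⅑*0 = 0)
B(N) = √(28 + N)
K = 2*√7 (K = √(28 + 0) = √28 = 2*√7 ≈ 5.2915)
-467 + 120*K = -467 + 120*(2*√7) = -467 + 240*√7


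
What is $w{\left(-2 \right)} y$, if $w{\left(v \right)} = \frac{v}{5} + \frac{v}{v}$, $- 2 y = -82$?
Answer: $\frac{123}{5} \approx 24.6$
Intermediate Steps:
$y = 41$ ($y = \left(- \frac{1}{2}\right) \left(-82\right) = 41$)
$w{\left(v \right)} = 1 + \frac{v}{5}$ ($w{\left(v \right)} = v \frac{1}{5} + 1 = \frac{v}{5} + 1 = 1 + \frac{v}{5}$)
$w{\left(-2 \right)} y = \left(1 + \frac{1}{5} \left(-2\right)\right) 41 = \left(1 - \frac{2}{5}\right) 41 = \frac{3}{5} \cdot 41 = \frac{123}{5}$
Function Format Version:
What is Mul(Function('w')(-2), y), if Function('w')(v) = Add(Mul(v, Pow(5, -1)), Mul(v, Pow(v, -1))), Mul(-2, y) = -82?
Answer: Rational(123, 5) ≈ 24.600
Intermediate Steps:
y = 41 (y = Mul(Rational(-1, 2), -82) = 41)
Function('w')(v) = Add(1, Mul(Rational(1, 5), v)) (Function('w')(v) = Add(Mul(v, Rational(1, 5)), 1) = Add(Mul(Rational(1, 5), v), 1) = Add(1, Mul(Rational(1, 5), v)))
Mul(Function('w')(-2), y) = Mul(Add(1, Mul(Rational(1, 5), -2)), 41) = Mul(Add(1, Rational(-2, 5)), 41) = Mul(Rational(3, 5), 41) = Rational(123, 5)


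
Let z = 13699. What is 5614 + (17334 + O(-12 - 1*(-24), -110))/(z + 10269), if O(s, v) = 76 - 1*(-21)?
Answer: 134573783/23968 ≈ 5614.7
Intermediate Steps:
O(s, v) = 97 (O(s, v) = 76 + 21 = 97)
5614 + (17334 + O(-12 - 1*(-24), -110))/(z + 10269) = 5614 + (17334 + 97)/(13699 + 10269) = 5614 + 17431/23968 = 134573783/23968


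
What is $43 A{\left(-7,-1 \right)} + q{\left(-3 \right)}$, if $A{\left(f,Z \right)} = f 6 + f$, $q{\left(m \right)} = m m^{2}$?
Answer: $-2134$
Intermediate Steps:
$q{\left(m \right)} = m^{3}$
$A{\left(f,Z \right)} = 7 f$ ($A{\left(f,Z \right)} = 6 f + f = 7 f$)
$43 A{\left(-7,-1 \right)} + q{\left(-3 \right)} = 43 \cdot 7 \left(-7\right) + \left(-3\right)^{3} = 43 \left(-49\right) - 27 = -2107 - 27 = -2134$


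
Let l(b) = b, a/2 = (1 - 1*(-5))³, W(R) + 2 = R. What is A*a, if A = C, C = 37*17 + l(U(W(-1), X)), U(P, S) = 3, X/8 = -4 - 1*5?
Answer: 273024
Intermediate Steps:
W(R) = -2 + R
X = -72 (X = 8*(-4 - 1*5) = 8*(-4 - 5) = 8*(-9) = -72)
a = 432 (a = 2*(1 - 1*(-5))³ = 2*(1 + 5)³ = 2*6³ = 2*216 = 432)
C = 632 (C = 37*17 + 3 = 629 + 3 = 632)
A = 632
A*a = 632*432 = 273024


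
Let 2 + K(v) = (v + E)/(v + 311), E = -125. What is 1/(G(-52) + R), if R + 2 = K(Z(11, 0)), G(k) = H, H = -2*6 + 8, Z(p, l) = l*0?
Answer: -311/2613 ≈ -0.11902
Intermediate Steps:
Z(p, l) = 0
H = -4 (H = -12 + 8 = -4)
G(k) = -4
K(v) = -2 + (-125 + v)/(311 + v) (K(v) = -2 + (v - 125)/(v + 311) = -2 + (-125 + v)/(311 + v))
R = -1369/311 (R = -2 + (-747 - 1*0)/(311 + 0) = -2 + (-747 + 0)/311 = -2 + (1/311)*(-747) = -2 - 747/311 = -1369/311 ≈ -4.4019)
1/(G(-52) + R) = 1/(-4 - 1369/311) = 1/(-2613/311) = -311/2613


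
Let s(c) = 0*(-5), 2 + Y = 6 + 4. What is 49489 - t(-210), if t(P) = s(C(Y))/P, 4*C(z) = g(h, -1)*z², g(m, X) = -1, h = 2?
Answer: 49489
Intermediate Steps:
Y = 8 (Y = -2 + (6 + 4) = -2 + 10 = 8)
C(z) = -z²/4 (C(z) = (-z²)/4 = -z²/4)
s(c) = 0
t(P) = 0 (t(P) = 0/P = 0)
49489 - t(-210) = 49489 - 1*0 = 49489 + 0 = 49489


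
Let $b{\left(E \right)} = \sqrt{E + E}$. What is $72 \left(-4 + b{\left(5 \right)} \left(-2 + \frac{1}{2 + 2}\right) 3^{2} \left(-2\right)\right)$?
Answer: $-288 + 2268 \sqrt{10} \approx 6884.0$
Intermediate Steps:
$b{\left(E \right)} = \sqrt{2} \sqrt{E}$ ($b{\left(E \right)} = \sqrt{2 E} = \sqrt{2} \sqrt{E}$)
$72 \left(-4 + b{\left(5 \right)} \left(-2 + \frac{1}{2 + 2}\right) 3^{2} \left(-2\right)\right) = 72 \left(-4 + \sqrt{2} \sqrt{5} \left(-2 + \frac{1}{2 + 2}\right) 3^{2} \left(-2\right)\right) = 72 \left(-4 + \sqrt{10} \left(-2 + \frac{1}{4}\right) 9 \left(-2\right)\right) = 72 \left(-4 + \sqrt{10} \left(-2 + \frac{1}{4}\right) \left(-18\right)\right) = 72 \left(-4 + \sqrt{10} \left(\left(- \frac{7}{4}\right) \left(-18\right)\right)\right) = 72 \left(-4 + \sqrt{10} \cdot \frac{63}{2}\right) = 72 \left(-4 + \frac{63 \sqrt{10}}{2}\right) = -288 + 2268 \sqrt{10}$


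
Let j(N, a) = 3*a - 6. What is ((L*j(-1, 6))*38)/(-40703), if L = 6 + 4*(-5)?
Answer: 6384/40703 ≈ 0.15684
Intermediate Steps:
j(N, a) = -6 + 3*a
L = -14 (L = 6 - 20 = -14)
((L*j(-1, 6))*38)/(-40703) = (-14*(-6 + 3*6)*38)/(-40703) = (-14*(-6 + 18)*38)*(-1/40703) = (-14*12*38)*(-1/40703) = -168*38*(-1/40703) = -6384*(-1/40703) = 6384/40703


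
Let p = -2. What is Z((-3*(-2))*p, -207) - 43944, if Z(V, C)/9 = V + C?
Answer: -45915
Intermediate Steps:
Z(V, C) = 9*C + 9*V (Z(V, C) = 9*(V + C) = 9*(C + V) = 9*C + 9*V)
Z((-3*(-2))*p, -207) - 43944 = (9*(-207) + 9*(-3*(-2)*(-2))) - 43944 = (-1863 + 9*(6*(-2))) - 43944 = (-1863 + 9*(-12)) - 43944 = (-1863 - 108) - 43944 = -1971 - 43944 = -45915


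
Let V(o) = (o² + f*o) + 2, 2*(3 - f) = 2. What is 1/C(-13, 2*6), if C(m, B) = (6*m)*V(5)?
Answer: -1/2886 ≈ -0.00034650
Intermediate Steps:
f = 2 (f = 3 - ½*2 = 3 - 1 = 2)
V(o) = 2 + o² + 2*o (V(o) = (o² + 2*o) + 2 = 2 + o² + 2*o)
C(m, B) = 222*m (C(m, B) = (6*m)*(2 + 5² + 2*5) = (6*m)*(2 + 25 + 10) = (6*m)*37 = 222*m)
1/C(-13, 2*6) = 1/(222*(-13)) = 1/(-2886) = -1/2886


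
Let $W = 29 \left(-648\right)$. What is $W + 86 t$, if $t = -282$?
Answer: $-43044$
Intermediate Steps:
$W = -18792$
$W + 86 t = -18792 + 86 \left(-282\right) = -18792 - 24252 = -43044$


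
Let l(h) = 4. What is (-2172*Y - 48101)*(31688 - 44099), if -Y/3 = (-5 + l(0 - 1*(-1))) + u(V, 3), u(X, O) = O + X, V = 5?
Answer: 30890979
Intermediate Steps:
Y = -21 (Y = -3*((-5 + 4) + (3 + 5)) = -3*(-1 + 8) = -3*7 = -21)
(-2172*Y - 48101)*(31688 - 44099) = (-2172*(-21) - 48101)*(31688 - 44099) = (45612 - 48101)*(-12411) = -2489*(-12411) = 30890979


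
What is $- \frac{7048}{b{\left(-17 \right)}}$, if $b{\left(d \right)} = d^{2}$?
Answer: $- \frac{7048}{289} \approx -24.388$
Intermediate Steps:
$- \frac{7048}{b{\left(-17 \right)}} = - \frac{7048}{\left(-17\right)^{2}} = - \frac{7048}{289}$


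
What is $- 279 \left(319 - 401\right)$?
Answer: $22878$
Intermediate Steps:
$- 279 \left(319 - 401\right) = \left(-279\right) \left(-82\right) = 22878$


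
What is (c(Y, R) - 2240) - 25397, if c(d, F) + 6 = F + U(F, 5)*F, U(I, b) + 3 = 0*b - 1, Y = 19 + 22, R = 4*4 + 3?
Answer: -27700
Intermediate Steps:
R = 19 (R = 16 + 3 = 19)
Y = 41
U(I, b) = -4 (U(I, b) = -3 + (0*b - 1) = -3 + (0 - 1) = -3 - 1 = -4)
c(d, F) = -6 - 3*F (c(d, F) = -6 + (F - 4*F) = -6 - 3*F)
(c(Y, R) - 2240) - 25397 = ((-6 - 3*19) - 2240) - 25397 = ((-6 - 57) - 2240) - 25397 = (-63 - 2240) - 25397 = -2303 - 25397 = -27700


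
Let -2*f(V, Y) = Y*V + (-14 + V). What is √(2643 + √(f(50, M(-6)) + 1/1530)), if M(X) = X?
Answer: √(687444300 + 510*√34333370)/510 ≈ 51.522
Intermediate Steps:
f(V, Y) = 7 - V/2 - V*Y/2 (f(V, Y) = -(Y*V + (-14 + V))/2 = -(V*Y + (-14 + V))/2 = -(-14 + V + V*Y)/2 = 7 - V/2 - V*Y/2)
√(2643 + √(f(50, M(-6)) + 1/1530)) = √(2643 + √((7 - ½*50 - ½*50*(-6)) + 1/1530)) = √(2643 + √((7 - 25 + 150) + 1/1530)) = √(2643 + √(132 + 1/1530)) = √(2643 + √(201961/1530)) = √(2643 + √34333370/510)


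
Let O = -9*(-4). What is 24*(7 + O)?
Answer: 1032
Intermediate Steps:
O = 36
24*(7 + O) = 24*(7 + 36) = 24*43 = 1032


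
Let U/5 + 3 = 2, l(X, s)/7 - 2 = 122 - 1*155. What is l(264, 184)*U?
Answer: 1085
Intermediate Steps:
l(X, s) = -217 (l(X, s) = 14 + 7*(122 - 1*155) = 14 + 7*(122 - 155) = 14 + 7*(-33) = 14 - 231 = -217)
U = -5 (U = -15 + 5*2 = -15 + 10 = -5)
l(264, 184)*U = -217*(-5) = 1085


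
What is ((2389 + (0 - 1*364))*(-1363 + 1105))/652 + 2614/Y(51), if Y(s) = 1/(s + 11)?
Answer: 52572943/326 ≈ 1.6127e+5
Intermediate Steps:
Y(s) = 1/(11 + s)
((2389 + (0 - 1*364))*(-1363 + 1105))/652 + 2614/Y(51) = ((2389 + (0 - 1*364))*(-1363 + 1105))/652 + 2614/(1/(11 + 51)) = ((2389 + (0 - 364))*(-258))*(1/652) + 2614/(1/62) = ((2389 - 364)*(-258))*(1/652) + 2614/(1/62) = (2025*(-258))*(1/652) + 2614*62 = -522450*1/652 + 162068 = -261225/326 + 162068 = 52572943/326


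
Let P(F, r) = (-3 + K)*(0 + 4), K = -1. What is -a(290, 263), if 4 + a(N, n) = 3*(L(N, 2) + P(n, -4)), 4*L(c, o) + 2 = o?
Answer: 52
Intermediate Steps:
L(c, o) = -½ + o/4
P(F, r) = -16 (P(F, r) = (-3 - 1)*(0 + 4) = -4*4 = -16)
a(N, n) = -52 (a(N, n) = -4 + 3*((-½ + (¼)*2) - 16) = -4 + 3*((-½ + ½) - 16) = -4 + 3*(0 - 16) = -4 + 3*(-16) = -4 - 48 = -52)
-a(290, 263) = -1*(-52) = 52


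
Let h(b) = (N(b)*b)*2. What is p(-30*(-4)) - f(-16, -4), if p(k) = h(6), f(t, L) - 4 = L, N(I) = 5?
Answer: 60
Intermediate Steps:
f(t, L) = 4 + L
h(b) = 10*b (h(b) = (5*b)*2 = 10*b)
p(k) = 60 (p(k) = 10*6 = 60)
p(-30*(-4)) - f(-16, -4) = 60 - (4 - 4) = 60 - 1*0 = 60 + 0 = 60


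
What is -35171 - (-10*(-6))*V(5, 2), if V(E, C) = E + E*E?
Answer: -36971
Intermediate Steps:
V(E, C) = E + E²
-35171 - (-10*(-6))*V(5, 2) = -35171 - (-10*(-6))*5*(1 + 5) = -35171 - 60*5*6 = -35171 - 60*30 = -35171 - 1*1800 = -35171 - 1800 = -36971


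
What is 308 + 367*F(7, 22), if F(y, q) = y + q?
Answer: 10951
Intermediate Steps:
F(y, q) = q + y
308 + 367*F(7, 22) = 308 + 367*(22 + 7) = 308 + 367*29 = 308 + 10643 = 10951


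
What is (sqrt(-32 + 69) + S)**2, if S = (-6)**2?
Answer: (36 + sqrt(37))**2 ≈ 1771.0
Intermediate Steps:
S = 36
(sqrt(-32 + 69) + S)**2 = (sqrt(-32 + 69) + 36)**2 = (sqrt(37) + 36)**2 = (36 + sqrt(37))**2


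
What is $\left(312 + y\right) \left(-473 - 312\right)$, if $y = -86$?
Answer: $-177410$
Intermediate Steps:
$\left(312 + y\right) \left(-473 - 312\right) = \left(312 - 86\right) \left(-473 - 312\right) = 226 \left(-785\right) = -177410$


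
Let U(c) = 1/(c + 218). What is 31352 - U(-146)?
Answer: 2257343/72 ≈ 31352.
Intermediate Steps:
U(c) = 1/(218 + c)
31352 - U(-146) = 31352 - 1/(218 - 146) = 31352 - 1/72 = 2257343/72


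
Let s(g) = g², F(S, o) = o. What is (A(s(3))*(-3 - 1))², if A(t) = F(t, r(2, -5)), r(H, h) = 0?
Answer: 0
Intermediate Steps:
A(t) = 0
(A(s(3))*(-3 - 1))² = (0*(-3 - 1))² = (0*(-4))² = 0² = 0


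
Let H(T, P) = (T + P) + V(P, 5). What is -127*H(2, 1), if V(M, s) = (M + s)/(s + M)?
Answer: -508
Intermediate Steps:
V(M, s) = 1 (V(M, s) = (M + s)/(M + s) = 1)
H(T, P) = 1 + P + T (H(T, P) = (T + P) + 1 = (P + T) + 1 = 1 + P + T)
-127*H(2, 1) = -127*(1 + 1 + 2) = -127*4 = -508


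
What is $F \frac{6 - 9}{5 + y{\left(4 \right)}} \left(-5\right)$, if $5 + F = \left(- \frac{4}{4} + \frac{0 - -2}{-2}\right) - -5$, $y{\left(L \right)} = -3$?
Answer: $-15$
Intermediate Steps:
$F = -2$ ($F = -5 + \left(\left(- \frac{4}{4} + \frac{0 - -2}{-2}\right) - -5\right) = -5 + \left(\left(\left(-4\right) \frac{1}{4} + \left(0 + 2\right) \left(- \frac{1}{2}\right)\right) + 5\right) = -5 + \left(\left(-1 + 2 \left(- \frac{1}{2}\right)\right) + 5\right) = -5 + \left(\left(-1 - 1\right) + 5\right) = -5 + \left(-2 + 5\right) = -5 + 3 = -2$)
$F \frac{6 - 9}{5 + y{\left(4 \right)}} \left(-5\right) = - 2 \frac{6 - 9}{5 - 3} \left(-5\right) = - 2 - \frac{3}{2} \left(-5\right) = - 2 \left(-3\right) \frac{1}{2} \left(-5\right) = - 2 \left(\left(- \frac{3}{2}\right) \left(-5\right)\right) = \left(-2\right) \frac{15}{2} = -15$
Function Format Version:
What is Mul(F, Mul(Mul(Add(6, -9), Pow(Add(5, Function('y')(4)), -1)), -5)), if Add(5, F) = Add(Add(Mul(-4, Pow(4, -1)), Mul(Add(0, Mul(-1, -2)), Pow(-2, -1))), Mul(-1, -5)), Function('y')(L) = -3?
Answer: -15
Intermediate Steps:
F = -2 (F = Add(-5, Add(Add(Mul(-4, Pow(4, -1)), Mul(Add(0, Mul(-1, -2)), Pow(-2, -1))), Mul(-1, -5))) = Add(-5, Add(Add(Mul(-4, Rational(1, 4)), Mul(Add(0, 2), Rational(-1, 2))), 5)) = Add(-5, Add(Add(-1, Mul(2, Rational(-1, 2))), 5)) = Add(-5, Add(Add(-1, -1), 5)) = Add(-5, Add(-2, 5)) = Add(-5, 3) = -2)
Mul(F, Mul(Mul(Add(6, -9), Pow(Add(5, Function('y')(4)), -1)), -5)) = Mul(-2, Mul(Mul(Add(6, -9), Pow(Add(5, -3), -1)), -5)) = Mul(-2, Mul(Mul(-3, Pow(2, -1)), -5)) = Mul(-2, Mul(Mul(-3, Rational(1, 2)), -5)) = Mul(-2, Mul(Rational(-3, 2), -5)) = Mul(-2, Rational(15, 2)) = -15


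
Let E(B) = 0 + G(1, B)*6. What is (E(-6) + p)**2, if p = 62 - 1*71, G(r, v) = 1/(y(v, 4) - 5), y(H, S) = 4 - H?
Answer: 1521/25 ≈ 60.840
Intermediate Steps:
G(r, v) = 1/(-1 - v) (G(r, v) = 1/((4 - v) - 5) = 1/(-1 - v))
E(B) = -6/(1 + B) (E(B) = 0 - 1/(1 + B)*6 = 0 - 6/(1 + B) = -6/(1 + B))
p = -9 (p = 62 - 71 = -9)
(E(-6) + p)**2 = (-6/(1 - 6) - 9)**2 = (-6/(-5) - 9)**2 = (-6*(-1/5) - 9)**2 = (6/5 - 9)**2 = (-39/5)**2 = 1521/25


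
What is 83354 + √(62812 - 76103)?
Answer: 83354 + I*√13291 ≈ 83354.0 + 115.29*I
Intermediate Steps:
83354 + √(62812 - 76103) = 83354 + √(-13291) = 83354 + I*√13291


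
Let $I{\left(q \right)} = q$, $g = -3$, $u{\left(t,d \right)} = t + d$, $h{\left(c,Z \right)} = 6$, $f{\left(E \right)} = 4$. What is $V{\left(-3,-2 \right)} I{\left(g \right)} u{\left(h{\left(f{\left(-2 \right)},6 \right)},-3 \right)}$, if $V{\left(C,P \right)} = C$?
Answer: $27$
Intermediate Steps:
$u{\left(t,d \right)} = d + t$
$V{\left(-3,-2 \right)} I{\left(g \right)} u{\left(h{\left(f{\left(-2 \right)},6 \right)},-3 \right)} = \left(-3\right) \left(-3\right) \left(-3 + 6\right) = 9 \cdot 3 = 27$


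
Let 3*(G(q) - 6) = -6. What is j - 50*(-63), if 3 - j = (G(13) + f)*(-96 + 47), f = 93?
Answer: 7906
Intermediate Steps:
G(q) = 4 (G(q) = 6 + (1/3)*(-6) = 6 - 2 = 4)
j = 4756 (j = 3 - (4 + 93)*(-96 + 47) = 3 - 97*(-49) = 3 - 1*(-4753) = 3 + 4753 = 4756)
j - 50*(-63) = 4756 - 50*(-63) = 4756 + 3150 = 7906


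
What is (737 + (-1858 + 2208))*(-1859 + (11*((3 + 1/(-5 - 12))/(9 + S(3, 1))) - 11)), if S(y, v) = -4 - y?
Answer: -34256805/17 ≈ -2.0151e+6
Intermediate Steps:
(737 + (-1858 + 2208))*(-1859 + (11*((3 + 1/(-5 - 12))/(9 + S(3, 1))) - 11)) = (737 + (-1858 + 2208))*(-1859 + (11*((3 + 1/(-5 - 12))/(9 + (-4 - 1*3))) - 11)) = (737 + 350)*(-1859 + (11*((3 + 1/(-17))/(9 + (-4 - 3))) - 11)) = 1087*(-1859 + (11*((3 - 1/17)/(9 - 7)) - 11)) = 1087*(-1859 + (11*((50/17)/2) - 11)) = 1087*(-1859 + (11*((50/17)*(½)) - 11)) = 1087*(-1859 + (11*(25/17) - 11)) = 1087*(-1859 + (275/17 - 11)) = 1087*(-1859 + 88/17) = 1087*(-31515/17) = -34256805/17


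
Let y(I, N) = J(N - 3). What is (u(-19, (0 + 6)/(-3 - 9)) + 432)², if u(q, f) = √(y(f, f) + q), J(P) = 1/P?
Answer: 1306233/7 + 2592*I*√105/7 ≈ 1.866e+5 + 3794.3*I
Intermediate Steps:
y(I, N) = 1/(-3 + N) (y(I, N) = 1/(N - 3) = 1/(-3 + N))
u(q, f) = √(q + 1/(-3 + f)) (u(q, f) = √(1/(-3 + f) + q) = √(q + 1/(-3 + f)))
(u(-19, (0 + 6)/(-3 - 9)) + 432)² = (√((1 - 19*(-3 + (0 + 6)/(-3 - 9)))/(-3 + (0 + 6)/(-3 - 9))) + 432)² = (√((1 - 19*(-3 + 6/(-12)))/(-3 + 6/(-12))) + 432)² = (√((1 - 19*(-3 + 6*(-1/12)))/(-3 + 6*(-1/12))) + 432)² = (√((1 - 19*(-3 - ½))/(-3 - ½)) + 432)² = (√((1 - 19*(-7/2))/(-7/2)) + 432)² = (√(-2*(1 + 133/2)/7) + 432)² = (√(-2/7*135/2) + 432)² = (√(-135/7) + 432)² = (3*I*√105/7 + 432)² = (432 + 3*I*√105/7)²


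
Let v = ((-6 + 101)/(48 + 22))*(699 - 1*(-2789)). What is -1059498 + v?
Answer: -7383350/7 ≈ -1.0548e+6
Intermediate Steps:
v = 33136/7 (v = (95/70)*(699 + 2789) = (95*(1/70))*3488 = (19/14)*3488 = 33136/7 ≈ 4733.7)
-1059498 + v = -1059498 + 33136/7 = -7383350/7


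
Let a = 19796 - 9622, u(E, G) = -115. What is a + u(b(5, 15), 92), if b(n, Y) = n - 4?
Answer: 10059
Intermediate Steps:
b(n, Y) = -4 + n
a = 10174
a + u(b(5, 15), 92) = 10174 - 115 = 10059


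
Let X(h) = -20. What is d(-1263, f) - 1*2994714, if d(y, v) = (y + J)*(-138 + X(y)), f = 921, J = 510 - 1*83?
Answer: -2862626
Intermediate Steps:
J = 427 (J = 510 - 83 = 427)
d(y, v) = -67466 - 158*y (d(y, v) = (y + 427)*(-138 - 20) = (427 + y)*(-158) = -67466 - 158*y)
d(-1263, f) - 1*2994714 = (-67466 - 158*(-1263)) - 1*2994714 = (-67466 + 199554) - 2994714 = 132088 - 2994714 = -2862626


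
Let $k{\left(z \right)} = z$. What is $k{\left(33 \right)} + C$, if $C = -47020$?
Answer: $-46987$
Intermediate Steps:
$k{\left(33 \right)} + C = 33 - 47020 = -46987$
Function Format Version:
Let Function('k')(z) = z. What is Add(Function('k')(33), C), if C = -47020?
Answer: -46987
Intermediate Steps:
Add(Function('k')(33), C) = Add(33, -47020) = -46987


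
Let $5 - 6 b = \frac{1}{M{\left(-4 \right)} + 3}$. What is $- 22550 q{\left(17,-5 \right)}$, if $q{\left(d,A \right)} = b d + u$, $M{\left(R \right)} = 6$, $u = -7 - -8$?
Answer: $- \frac{9042550}{27} \approx -3.3491 \cdot 10^{5}$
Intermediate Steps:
$u = 1$ ($u = -7 + 8 = 1$)
$b = \frac{22}{27}$ ($b = \frac{5}{6} - \frac{1}{6 \left(6 + 3\right)} = \frac{5}{6} - \frac{1}{6 \cdot 9} = \frac{5}{6} - \frac{1}{54} = \frac{22}{27} \approx 0.81481$)
$q{\left(d,A \right)} = 1 + \frac{22 d}{27}$ ($q{\left(d,A \right)} = \frac{22 d}{27} + 1 = 1 + \frac{22 d}{27}$)
$- 22550 q{\left(17,-5 \right)} = - 22550 \left(1 + \frac{22}{27} \cdot 17\right) = - 22550 \left(1 + \frac{374}{27}\right) = \left(-22550\right) \frac{401}{27} = - \frac{9042550}{27}$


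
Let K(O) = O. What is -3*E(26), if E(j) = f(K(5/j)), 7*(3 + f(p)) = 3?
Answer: 54/7 ≈ 7.7143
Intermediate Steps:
f(p) = -18/7 (f(p) = -3 + (1/7)*3 = -3 + 3/7 = -18/7)
E(j) = -18/7
-3*E(26) = -3*(-18/7) = 54/7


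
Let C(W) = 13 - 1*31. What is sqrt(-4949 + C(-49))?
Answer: I*sqrt(4967) ≈ 70.477*I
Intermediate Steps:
C(W) = -18 (C(W) = 13 - 31 = -18)
sqrt(-4949 + C(-49)) = sqrt(-4949 - 18) = sqrt(-4967) = I*sqrt(4967)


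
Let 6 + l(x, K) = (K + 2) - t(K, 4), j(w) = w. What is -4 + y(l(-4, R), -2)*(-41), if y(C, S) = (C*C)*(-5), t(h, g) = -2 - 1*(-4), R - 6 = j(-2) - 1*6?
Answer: 13116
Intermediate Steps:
R = -2 (R = 6 + (-2 - 1*6) = 6 + (-2 - 6) = 6 - 8 = -2)
t(h, g) = 2 (t(h, g) = -2 + 4 = 2)
l(x, K) = -6 + K (l(x, K) = -6 + ((K + 2) - 1*2) = -6 + ((2 + K) - 2) = -6 + K)
y(C, S) = -5*C² (y(C, S) = C²*(-5) = -5*C²)
-4 + y(l(-4, R), -2)*(-41) = -4 - 5*(-6 - 2)²*(-41) = -4 - 5*(-8)²*(-41) = -4 - 5*64*(-41) = -4 - 320*(-41) = -4 + 13120 = 13116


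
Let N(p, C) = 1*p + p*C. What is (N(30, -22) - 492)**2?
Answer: 1258884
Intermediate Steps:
N(p, C) = p + C*p
(N(30, -22) - 492)**2 = (30*(1 - 22) - 492)**2 = (30*(-21) - 492)**2 = (-630 - 492)**2 = (-1122)**2 = 1258884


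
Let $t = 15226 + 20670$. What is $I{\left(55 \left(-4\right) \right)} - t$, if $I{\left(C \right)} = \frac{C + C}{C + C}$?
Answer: $-35895$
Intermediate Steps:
$I{\left(C \right)} = 1$ ($I{\left(C \right)} = \frac{2 C}{2 C} = 2 C \frac{1}{2 C} = 1$)
$t = 35896$
$I{\left(55 \left(-4\right) \right)} - t = 1 - 35896 = -35895$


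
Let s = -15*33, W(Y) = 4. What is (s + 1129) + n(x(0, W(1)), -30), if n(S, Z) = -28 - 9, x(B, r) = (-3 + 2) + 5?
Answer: 597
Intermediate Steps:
s = -495
x(B, r) = 4 (x(B, r) = -1 + 5 = 4)
n(S, Z) = -37
(s + 1129) + n(x(0, W(1)), -30) = (-495 + 1129) - 37 = 634 - 37 = 597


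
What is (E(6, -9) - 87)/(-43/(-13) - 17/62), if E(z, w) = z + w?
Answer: -4836/163 ≈ -29.669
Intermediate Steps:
E(z, w) = w + z
(E(6, -9) - 87)/(-43/(-13) - 17/62) = ((-9 + 6) - 87)/(-43/(-13) - 17/62) = (-3 - 87)/(-43*(-1/13) - 17*1/62) = -90/(43/13 - 17/62) = -90/2445/806 = -90*806/2445 = -4836/163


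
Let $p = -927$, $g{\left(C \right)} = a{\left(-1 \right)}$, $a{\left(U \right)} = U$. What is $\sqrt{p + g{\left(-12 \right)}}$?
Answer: $4 i \sqrt{58} \approx 30.463 i$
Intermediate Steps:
$g{\left(C \right)} = -1$
$\sqrt{p + g{\left(-12 \right)}} = \sqrt{-927 - 1} = \sqrt{-928} = 4 i \sqrt{58}$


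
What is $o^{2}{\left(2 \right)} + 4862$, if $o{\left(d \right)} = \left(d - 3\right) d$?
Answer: $4866$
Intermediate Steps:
$o{\left(d \right)} = d \left(-3 + d\right)$ ($o{\left(d \right)} = \left(-3 + d\right) d = d \left(-3 + d\right)$)
$o^{2}{\left(2 \right)} + 4862 = \left(2 \left(-3 + 2\right)\right)^{2} + 4862 = \left(2 \left(-1\right)\right)^{2} + 4862 = \left(-2\right)^{2} + 4862 = 4 + 4862 = 4866$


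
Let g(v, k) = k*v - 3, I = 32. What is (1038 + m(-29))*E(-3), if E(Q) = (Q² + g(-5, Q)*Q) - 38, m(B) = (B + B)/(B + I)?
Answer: -198640/3 ≈ -66213.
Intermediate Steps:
g(v, k) = -3 + k*v
m(B) = 2*B/(32 + B) (m(B) = (B + B)/(B + 32) = (2*B)/(32 + B) = 2*B/(32 + B))
E(Q) = -38 + Q² + Q*(-3 - 5*Q) (E(Q) = (Q² + (-3 + Q*(-5))*Q) - 38 = (Q² + (-3 - 5*Q)*Q) - 38 = (Q² + Q*(-3 - 5*Q)) - 38 = -38 + Q² + Q*(-3 - 5*Q))
(1038 + m(-29))*E(-3) = (1038 + 2*(-29)/(32 - 29))*(-38 - 4*(-3)² - 3*(-3)) = (1038 + 2*(-29)/3)*(-38 - 4*9 + 9) = (1038 + 2*(-29)*(⅓))*(-38 - 36 + 9) = (1038 - 58/3)*(-65) = (3056/3)*(-65) = -198640/3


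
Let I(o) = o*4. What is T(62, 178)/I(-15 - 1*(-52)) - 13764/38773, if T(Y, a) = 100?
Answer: 460057/1434601 ≈ 0.32069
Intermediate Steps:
I(o) = 4*o
T(62, 178)/I(-15 - 1*(-52)) - 13764/38773 = 100/((4*(-15 - 1*(-52)))) - 13764/38773 = 100/((4*(-15 + 52))) - 13764*1/38773 = 100/((4*37)) - 13764/38773 = 100/148 - 13764/38773 = 100*(1/148) - 13764/38773 = 25/37 - 13764/38773 = 460057/1434601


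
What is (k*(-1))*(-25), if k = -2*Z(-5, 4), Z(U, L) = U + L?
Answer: 50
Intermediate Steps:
Z(U, L) = L + U
k = 2 (k = -2*(4 - 5) = -2*(-1) = 2)
(k*(-1))*(-25) = (2*(-1))*(-25) = -2*(-25) = 50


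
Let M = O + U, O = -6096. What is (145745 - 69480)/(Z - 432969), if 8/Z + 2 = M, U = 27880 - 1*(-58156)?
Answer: -3048235785/17305337957 ≈ -0.17614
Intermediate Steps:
U = 86036 (U = 27880 + 58156 = 86036)
M = 79940 (M = -6096 + 86036 = 79940)
Z = 4/39969 (Z = 8/(-2 + 79940) = 8/79938 = 8*(1/79938) = 4/39969 ≈ 0.00010008)
(145745 - 69480)/(Z - 432969) = (145745 - 69480)/(4/39969 - 432969) = 76265/(-17305337957/39969) = 76265*(-39969/17305337957) = -3048235785/17305337957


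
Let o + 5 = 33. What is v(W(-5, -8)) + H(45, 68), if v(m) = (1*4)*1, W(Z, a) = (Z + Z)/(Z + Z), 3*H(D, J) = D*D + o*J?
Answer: 3941/3 ≈ 1313.7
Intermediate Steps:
o = 28 (o = -5 + 33 = 28)
H(D, J) = D²/3 + 28*J/3 (H(D, J) = (D*D + 28*J)/3 = (D² + 28*J)/3 = D²/3 + 28*J/3)
W(Z, a) = 1 (W(Z, a) = (2*Z)/((2*Z)) = (2*Z)*(1/(2*Z)) = 1)
v(m) = 4 (v(m) = 4*1 = 4)
v(W(-5, -8)) + H(45, 68) = 4 + ((⅓)*45² + (28/3)*68) = 4 + ((⅓)*2025 + 1904/3) = 4 + (675 + 1904/3) = 4 + 3929/3 = 3941/3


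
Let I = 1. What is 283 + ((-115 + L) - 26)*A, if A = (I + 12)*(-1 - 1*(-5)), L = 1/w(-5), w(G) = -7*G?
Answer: -246663/35 ≈ -7047.5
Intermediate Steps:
L = 1/35 (L = 1/(-7*(-5)) = 1/35 ≈ 0.028571)
A = 52 (A = (1 + 12)*(-1 - 1*(-5)) = 13*(-1 + 5) = 13*4 = 52)
283 + ((-115 + L) - 26)*A = 283 + ((-115 + 1/35) - 26)*52 = 283 + (-4024/35 - 26)*52 = 283 - 4934/35*52 = 283 - 256568/35 = -246663/35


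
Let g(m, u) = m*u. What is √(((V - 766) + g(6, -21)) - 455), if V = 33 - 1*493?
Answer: I*√1807 ≈ 42.509*I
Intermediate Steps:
V = -460 (V = 33 - 493 = -460)
√(((V - 766) + g(6, -21)) - 455) = √(((-460 - 766) + 6*(-21)) - 455) = √((-1226 - 126) - 455) = √(-1352 - 455) = √(-1807) = I*√1807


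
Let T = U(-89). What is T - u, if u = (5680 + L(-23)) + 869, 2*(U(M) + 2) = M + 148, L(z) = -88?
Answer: -12867/2 ≈ -6433.5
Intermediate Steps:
U(M) = 72 + M/2 (U(M) = -2 + (M + 148)/2 = -2 + (148 + M)/2 = -2 + (74 + M/2) = 72 + M/2)
u = 6461 (u = (5680 - 88) + 869 = 5592 + 869 = 6461)
T = 55/2 (T = 72 + (1/2)*(-89) = 72 - 89/2 = 55/2 ≈ 27.500)
T - u = 55/2 - 1*6461 = 55/2 - 6461 = -12867/2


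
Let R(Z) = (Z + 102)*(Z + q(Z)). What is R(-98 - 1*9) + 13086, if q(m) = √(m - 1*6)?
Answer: 13621 - 5*I*√113 ≈ 13621.0 - 53.151*I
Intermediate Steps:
q(m) = √(-6 + m) (q(m) = √(m - 6) = √(-6 + m))
R(Z) = (102 + Z)*(Z + √(-6 + Z)) (R(Z) = (Z + 102)*(Z + √(-6 + Z)) = (102 + Z)*(Z + √(-6 + Z)))
R(-98 - 1*9) + 13086 = ((-98 - 1*9)² + 102*(-98 - 1*9) + 102*√(-6 + (-98 - 1*9)) + (-98 - 1*9)*√(-6 + (-98 - 1*9))) + 13086 = ((-98 - 9)² + 102*(-98 - 9) + 102*√(-6 + (-98 - 9)) + (-98 - 9)*√(-6 + (-98 - 9))) + 13086 = ((-107)² + 102*(-107) + 102*√(-6 - 107) - 107*√(-6 - 107)) + 13086 = (11449 - 10914 + 102*√(-113) - 107*I*√113) + 13086 = (11449 - 10914 + 102*(I*√113) - 107*I*√113) + 13086 = (11449 - 10914 + 102*I*√113 - 107*I*√113) + 13086 = (535 - 5*I*√113) + 13086 = 13621 - 5*I*√113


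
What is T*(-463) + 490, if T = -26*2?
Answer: 24566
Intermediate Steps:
T = -52
T*(-463) + 490 = -52*(-463) + 490 = 24076 + 490 = 24566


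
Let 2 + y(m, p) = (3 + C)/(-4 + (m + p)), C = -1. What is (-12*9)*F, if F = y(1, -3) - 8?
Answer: 1116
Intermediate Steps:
y(m, p) = -2 + 2/(-4 + m + p) (y(m, p) = -2 + (3 - 1)/(-4 + (m + p)) = -2 + 2/(-4 + m + p))
F = -31/3 (F = 2*(5 - 1*1 - 1*(-3))/(-4 + 1 - 3) - 8 = 2*(5 - 1 + 3)/(-6) - 8 = 2*(-⅙)*7 - 8 = -7/3 - 8 = -31/3 ≈ -10.333)
(-12*9)*F = -12*9*(-31/3) = -108*(-31/3) = 1116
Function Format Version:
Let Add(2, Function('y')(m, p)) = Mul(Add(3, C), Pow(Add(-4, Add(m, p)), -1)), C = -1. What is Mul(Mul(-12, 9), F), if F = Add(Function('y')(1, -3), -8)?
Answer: 1116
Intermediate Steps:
Function('y')(m, p) = Add(-2, Mul(2, Pow(Add(-4, m, p), -1))) (Function('y')(m, p) = Add(-2, Mul(Add(3, -1), Pow(Add(-4, Add(m, p)), -1))) = Add(-2, Mul(2, Pow(Add(-4, m, p), -1))))
F = Rational(-31, 3) (F = Add(Mul(2, Pow(Add(-4, 1, -3), -1), Add(5, Mul(-1, 1), Mul(-1, -3))), -8) = Add(Mul(2, Pow(-6, -1), Add(5, -1, 3)), -8) = Add(Mul(2, Rational(-1, 6), 7), -8) = Add(Rational(-7, 3), -8) = Rational(-31, 3) ≈ -10.333)
Mul(Mul(-12, 9), F) = Mul(Mul(-12, 9), Rational(-31, 3)) = Mul(-108, Rational(-31, 3)) = 1116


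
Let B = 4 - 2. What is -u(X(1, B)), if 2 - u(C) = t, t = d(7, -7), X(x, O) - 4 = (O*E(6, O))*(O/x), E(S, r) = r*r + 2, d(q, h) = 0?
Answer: -2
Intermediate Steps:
E(S, r) = 2 + r² (E(S, r) = r² + 2 = 2 + r²)
B = 2
X(x, O) = 4 + O²*(2 + O²)/x (X(x, O) = 4 + (O*(2 + O²))*(O/x) = 4 + O²*(2 + O²)/x)
t = 0
u(C) = 2 (u(C) = 2 - 1*0 = 2 + 0 = 2)
-u(X(1, B)) = -1*2 = -2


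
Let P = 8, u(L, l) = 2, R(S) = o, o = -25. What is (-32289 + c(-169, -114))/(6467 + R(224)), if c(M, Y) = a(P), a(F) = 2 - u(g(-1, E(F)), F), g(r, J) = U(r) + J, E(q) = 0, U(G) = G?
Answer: -32289/6442 ≈ -5.0123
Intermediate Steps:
R(S) = -25
g(r, J) = J + r (g(r, J) = r + J = J + r)
a(F) = 0 (a(F) = 2 - 1*2 = 2 - 2 = 0)
c(M, Y) = 0
(-32289 + c(-169, -114))/(6467 + R(224)) = (-32289 + 0)/(6467 - 25) = -32289/6442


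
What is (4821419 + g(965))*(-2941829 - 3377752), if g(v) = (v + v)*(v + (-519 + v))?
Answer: -47679020472069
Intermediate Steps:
g(v) = 2*v*(-519 + 2*v) (g(v) = (2*v)*(-519 + 2*v) = 2*v*(-519 + 2*v))
(4821419 + g(965))*(-2941829 - 3377752) = (4821419 + 2*965*(-519 + 2*965))*(-2941829 - 3377752) = (4821419 + 2*965*(-519 + 1930))*(-6319581) = (4821419 + 2*965*1411)*(-6319581) = (4821419 + 2723230)*(-6319581) = 7544649*(-6319581) = -47679020472069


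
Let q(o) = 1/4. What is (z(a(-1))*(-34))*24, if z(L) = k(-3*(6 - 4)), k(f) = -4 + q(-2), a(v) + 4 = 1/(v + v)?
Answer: 3060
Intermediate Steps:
q(o) = 1/4
a(v) = -4 + 1/(2*v) (a(v) = -4 + 1/(v + v) = -4 + 1/(2*v))
k(f) = -15/4 (k(f) = -4 + 1/4 = -15/4)
z(L) = -15/4
(z(a(-1))*(-34))*24 = -15/4*(-34)*24 = (255/2)*24 = 3060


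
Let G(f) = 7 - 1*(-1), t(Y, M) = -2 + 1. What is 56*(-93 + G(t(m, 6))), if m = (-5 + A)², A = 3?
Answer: -4760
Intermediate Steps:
m = 4 (m = (-5 + 3)² = (-2)² = 4)
t(Y, M) = -1
G(f) = 8 (G(f) = 7 + 1 = 8)
56*(-93 + G(t(m, 6))) = 56*(-93 + 8) = 56*(-85) = -4760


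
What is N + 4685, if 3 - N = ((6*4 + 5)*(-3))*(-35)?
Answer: 1643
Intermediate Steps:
N = -3042 (N = 3 - (6*4 + 5)*(-3)*(-35) = 3 - (24 + 5)*(-3)*(-35) = 3 - 29*(-3)*(-35) = 3 - (-87)*(-35) = 3 - 1*3045 = 3 - 3045 = -3042)
N + 4685 = -3042 + 4685 = 1643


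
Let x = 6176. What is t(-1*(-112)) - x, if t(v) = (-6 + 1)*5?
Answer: -6201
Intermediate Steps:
t(v) = -25 (t(v) = -5*5 = -25)
t(-1*(-112)) - x = -25 - 1*6176 = -25 - 6176 = -6201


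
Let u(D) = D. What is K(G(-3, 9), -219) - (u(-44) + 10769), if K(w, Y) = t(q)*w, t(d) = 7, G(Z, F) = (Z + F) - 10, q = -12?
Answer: -10753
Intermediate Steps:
G(Z, F) = -10 + F + Z (G(Z, F) = (F + Z) - 10 = -10 + F + Z)
K(w, Y) = 7*w
K(G(-3, 9), -219) - (u(-44) + 10769) = 7*(-10 + 9 - 3) - (-44 + 10769) = 7*(-4) - 1*10725 = -28 - 10725 = -10753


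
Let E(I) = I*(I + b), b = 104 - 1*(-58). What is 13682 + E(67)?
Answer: 29025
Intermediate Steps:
b = 162 (b = 104 + 58 = 162)
E(I) = I*(162 + I) (E(I) = I*(I + 162) = I*(162 + I))
13682 + E(67) = 13682 + 67*(162 + 67) = 13682 + 67*229 = 13682 + 15343 = 29025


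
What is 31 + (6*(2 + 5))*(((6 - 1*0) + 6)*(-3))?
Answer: -1481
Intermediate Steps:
31 + (6*(2 + 5))*(((6 - 1*0) + 6)*(-3)) = 31 + (6*7)*(((6 + 0) + 6)*(-3)) = 31 + 42*((6 + 6)*(-3)) = 31 + 42*(12*(-3)) = 31 + 42*(-36) = 31 - 1512 = -1481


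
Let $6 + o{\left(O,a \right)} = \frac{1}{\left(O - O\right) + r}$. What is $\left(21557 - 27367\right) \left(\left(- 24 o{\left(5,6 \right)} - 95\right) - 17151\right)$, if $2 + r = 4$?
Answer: $99432340$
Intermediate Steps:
$r = 2$ ($r = -2 + 4 = 2$)
$o{\left(O,a \right)} = - \frac{11}{2}$ ($o{\left(O,a \right)} = -6 + \frac{1}{\left(O - O\right) + 2} = -6 + \frac{1}{0 + 2} = -6 + \frac{1}{2} = - \frac{11}{2}$)
$\left(21557 - 27367\right) \left(\left(- 24 o{\left(5,6 \right)} - 95\right) - 17151\right) = \left(21557 - 27367\right) \left(\left(\left(-24\right) \left(- \frac{11}{2}\right) - 95\right) - 17151\right) = - 5810 \left(\left(132 - 95\right) - 17151\right) = - 5810 \left(37 - 17151\right) = \left(-5810\right) \left(-17114\right) = 99432340$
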